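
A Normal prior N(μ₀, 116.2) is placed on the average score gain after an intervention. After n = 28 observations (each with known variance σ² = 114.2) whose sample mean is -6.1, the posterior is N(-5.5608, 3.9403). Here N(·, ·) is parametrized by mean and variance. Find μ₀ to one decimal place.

μ₀ = 9.8

With known observation variance, the Normal–Normal posterior has precision τ_n = τ₀ + n/σ² and mean μ_n = (τ₀μ₀ + (n/σ²)x̄)/τ_n.
Here τ₀ = 1/116.2 = 0.008606 and τ_data = 28/114.2 = 0.245184, so τ_n = 0.253790.
Rearranging for μ₀: μ₀ = (μ_n·τ_n − τ_data·x̄)/τ₀ = (-5.5608·0.253790 − 0.245184·-6.1) / 0.008606 = 0.084347/0.008606 ≈ 9.8.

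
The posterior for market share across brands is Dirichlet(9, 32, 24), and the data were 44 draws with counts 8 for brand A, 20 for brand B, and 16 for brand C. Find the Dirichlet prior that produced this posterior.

For a Dirichlet(α) prior with multinomial counts c, the posterior is Dirichlet(α + c) componentwise.
Subtract each count from the matching posterior parameter: 9−8=1, 32−20=12, 24−16=8.

Dirichlet(1, 12, 8)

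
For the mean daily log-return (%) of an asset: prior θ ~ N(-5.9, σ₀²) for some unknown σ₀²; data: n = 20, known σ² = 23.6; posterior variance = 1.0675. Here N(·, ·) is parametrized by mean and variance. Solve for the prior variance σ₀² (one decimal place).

Posterior precision equals prior precision plus data precision: 1/σ_n² = 1/σ₀² + n/σ².
So 1/σ₀² = 1/1.0675 − 20/23.6 = 0.936768 − 0.847458 = 0.089310.
Hence σ₀² = 1/0.089310 ≈ 11.2.

σ₀² = 11.2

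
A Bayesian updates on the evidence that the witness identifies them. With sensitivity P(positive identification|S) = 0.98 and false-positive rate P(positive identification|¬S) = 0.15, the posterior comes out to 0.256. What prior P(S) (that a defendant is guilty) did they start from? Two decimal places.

In odds form, posterior odds = prior odds × likelihood ratio, so prior odds = posterior odds ÷ LR.
Posterior odds = 0.256/(1−0.256) = 0.3441. LR = 0.98/0.15 = 6.5333.
Prior odds = 0.3441/6.5333 = 0.0527, so P(S) = 0.0527/(1+0.0527) ≈ 0.05.

P(S) = 0.05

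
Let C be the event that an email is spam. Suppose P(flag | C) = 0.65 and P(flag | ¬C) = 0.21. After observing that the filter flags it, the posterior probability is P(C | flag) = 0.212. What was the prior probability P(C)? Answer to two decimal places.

P(C) = 0.08

In odds form, posterior odds = prior odds × likelihood ratio, so prior odds = posterior odds ÷ LR.
Posterior odds = 0.212/(1−0.212) = 0.2690. LR = 0.65/0.21 = 3.0952.
Prior odds = 0.2690/3.0952 = 0.0869, so P(C) = 0.0869/(1+0.0869) ≈ 0.08.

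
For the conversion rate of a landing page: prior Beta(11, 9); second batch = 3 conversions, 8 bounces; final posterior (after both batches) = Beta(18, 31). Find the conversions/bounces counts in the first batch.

4 conversions and 14 bounces

Because Beta–binomial updating is additive in the counts, the combined data contributed (α_post−α_prior, β_post−β_prior) successes and failures.
Total across both batches: 18−11=7 conversions, 31−9=22 bounces.
Subtract the second batch: 7−3=4 conversions and 22−8=14 bounces.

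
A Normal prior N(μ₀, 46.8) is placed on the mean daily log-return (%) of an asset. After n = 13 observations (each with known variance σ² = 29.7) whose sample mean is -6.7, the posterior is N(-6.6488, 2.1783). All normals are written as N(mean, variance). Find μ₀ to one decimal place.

μ₀ = -5.6

The posterior mean is a precision-weighted average: μ_n = (τ₀μ₀ + τ_data·x̄)/(τ₀+τ_data), with τ₀=1/σ₀² and τ_data=n/σ².
Here τ₀ = 1/46.8 = 0.021368 and τ_data = 13/29.7 = 0.437710, so τ_n = 0.459078.
Rearranging for μ₀: μ₀ = (μ_n·τ_n − τ_data·x̄)/τ₀ = (-6.6488·0.459078 − 0.437710·-6.7) / 0.021368 = -0.119661/0.021368 ≈ -5.6.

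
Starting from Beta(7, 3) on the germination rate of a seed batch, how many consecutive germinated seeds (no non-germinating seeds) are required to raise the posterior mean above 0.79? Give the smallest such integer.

k = 5

After k germinated seeds and 0 non-germinating seeds the posterior is Beta(7+k, 3), with mean (7+k)/(7+3+k).
Set (7+k)/(10+k) > 0.79 and solve: k > (0.79·10 − 7)/(1 − 0.79) = 4.286.
The smallest integer exceeding 4.286 is 5, and checking k=5: (12)/(15) = 0.8000 > 0.79.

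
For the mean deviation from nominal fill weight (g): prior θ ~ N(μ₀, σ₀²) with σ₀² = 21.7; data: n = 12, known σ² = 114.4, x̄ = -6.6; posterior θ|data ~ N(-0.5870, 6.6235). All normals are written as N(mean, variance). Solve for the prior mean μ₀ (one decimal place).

μ₀ = 13.1

The posterior mean is a precision-weighted average: μ_n = (τ₀μ₀ + τ_data·x̄)/(τ₀+τ_data), with τ₀=1/σ₀² and τ_data=n/σ².
Here τ₀ = 1/21.7 = 0.046083 and τ_data = 12/114.4 = 0.104895, so τ_n = 0.150978.
Rearranging for μ₀: μ₀ = (μ_n·τ_n − τ_data·x̄)/τ₀ = (-0.5870·0.150978 − 0.104895·-6.6) / 0.046083 = 0.603683/0.046083 ≈ 13.1.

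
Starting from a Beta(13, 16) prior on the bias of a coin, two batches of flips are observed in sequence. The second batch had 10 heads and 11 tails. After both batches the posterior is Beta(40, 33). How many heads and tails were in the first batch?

Sequential conjugate updates are equivalent to a single update on the pooled data, so total successes = posterior α − prior α and total failures = posterior β − prior β.
Total across both batches: 40−13=27 heads, 33−16=17 tails.
Subtract the second batch: 27−10=17 heads and 17−11=6 tails.

17 heads and 6 tails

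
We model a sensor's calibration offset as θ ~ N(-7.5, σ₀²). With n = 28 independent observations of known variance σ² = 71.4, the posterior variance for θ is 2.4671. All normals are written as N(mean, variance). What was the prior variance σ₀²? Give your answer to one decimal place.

σ₀² = 75.9

Posterior precision equals prior precision plus data precision: 1/σ_n² = 1/σ₀² + n/σ².
So 1/σ₀² = 1/2.4671 − 28/71.4 = 0.405334 − 0.392157 = 0.013177.
Hence σ₀² = 1/0.013177 ≈ 75.9.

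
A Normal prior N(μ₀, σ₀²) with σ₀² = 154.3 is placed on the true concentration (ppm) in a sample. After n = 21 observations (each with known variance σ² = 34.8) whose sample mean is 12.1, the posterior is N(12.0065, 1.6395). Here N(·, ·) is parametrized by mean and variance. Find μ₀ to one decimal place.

μ₀ = 3.3

With known observation variance, the Normal–Normal posterior has precision τ_n = τ₀ + n/σ² and mean μ_n = (τ₀μ₀ + (n/σ²)x̄)/τ_n.
Here τ₀ = 1/154.3 = 0.006481 and τ_data = 21/34.8 = 0.603448, so τ_n = 0.609929.
Rearranging for μ₀: μ₀ = (μ_n·τ_n − τ_data·x̄)/τ₀ = (12.0065·0.609929 − 0.603448·12.1) / 0.006481 = 0.021392/0.006481 ≈ 3.3.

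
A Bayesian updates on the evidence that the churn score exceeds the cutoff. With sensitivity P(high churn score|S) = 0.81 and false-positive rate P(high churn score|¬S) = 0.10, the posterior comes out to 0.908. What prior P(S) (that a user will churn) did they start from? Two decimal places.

P(S) = 0.55

In odds form, posterior odds = prior odds × likelihood ratio, so prior odds = posterior odds ÷ LR.
Posterior odds = 0.908/(1−0.908) = 9.8696. LR = 0.81/0.10 = 8.1000.
Prior odds = 9.8696/8.1000 = 1.2185, so P(S) = 1.2185/(1+1.2185) ≈ 0.55.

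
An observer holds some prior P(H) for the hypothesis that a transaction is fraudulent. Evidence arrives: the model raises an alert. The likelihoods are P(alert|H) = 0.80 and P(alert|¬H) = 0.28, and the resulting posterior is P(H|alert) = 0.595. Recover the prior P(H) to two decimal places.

In odds form, posterior odds = prior odds × likelihood ratio, so prior odds = posterior odds ÷ LR.
Posterior odds = 0.595/(1−0.595) = 1.4691. LR = 0.80/0.28 = 2.8571.
Prior odds = 1.4691/2.8571 = 0.5142, so P(H) = 0.5142/(1+0.5142) ≈ 0.34.

P(H) = 0.34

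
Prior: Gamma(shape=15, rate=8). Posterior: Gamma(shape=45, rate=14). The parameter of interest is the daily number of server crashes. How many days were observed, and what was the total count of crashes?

n = 6 days with total 30 crashes

Gamma–Poisson conjugacy: posterior shape = α + Σxᵢ, posterior rate = β + n.
Matching: Σxᵢ = 45 − 15 = 30 and n = 14 − 8 = 6.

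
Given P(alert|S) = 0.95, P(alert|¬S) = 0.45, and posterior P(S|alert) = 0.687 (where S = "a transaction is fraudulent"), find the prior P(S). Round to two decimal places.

Bayes' rule in odds form gives O(S|E) = O(S)·[P(E|S)/P(E|¬S)], hence O(S) = O(S|E)/LR.
Posterior odds = 0.687/(1−0.687) = 2.1949. LR = 0.95/0.45 = 2.1111.
Prior odds = 2.1949/2.1111 = 1.0397, so P(S) = 1.0397/(1+1.0397) ≈ 0.51.

P(S) = 0.51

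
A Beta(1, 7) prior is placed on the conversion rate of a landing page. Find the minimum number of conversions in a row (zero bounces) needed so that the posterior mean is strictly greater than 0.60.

k = 10

After k conversions and 0 bounces the posterior is Beta(1+k, 7), with mean (1+k)/(1+7+k).
Set (1+k)/(8+k) > 0.60 and solve: k > (0.60·8 − 1)/(1 − 0.60) = 9.500.
The smallest integer exceeding 9.500 is 10.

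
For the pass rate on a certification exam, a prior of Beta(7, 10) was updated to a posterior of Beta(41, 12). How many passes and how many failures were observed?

A Beta(a, b) prior with s successes and f failures in binomial data gives a Beta(a+s, b+f) posterior.
Match parameters: s=41−7=34, f=12−10=2.

34 passes and 2 failures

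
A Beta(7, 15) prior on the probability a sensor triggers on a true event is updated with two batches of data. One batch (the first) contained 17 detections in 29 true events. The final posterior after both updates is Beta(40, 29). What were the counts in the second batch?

Sequential conjugate updates are equivalent to a single update on the pooled data, so total successes = posterior α − prior α and total failures = posterior β − prior β.
Total across both batches: 40−7=33 detections, 29−15=14 misses.
Subtract the first batch: 33−17=16 detections and 14−12=2 misses.

16 detections and 2 misses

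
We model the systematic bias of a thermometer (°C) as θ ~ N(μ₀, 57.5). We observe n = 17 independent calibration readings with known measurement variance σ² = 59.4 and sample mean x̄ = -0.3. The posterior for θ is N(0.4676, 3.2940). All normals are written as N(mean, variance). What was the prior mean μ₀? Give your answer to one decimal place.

The posterior mean is a precision-weighted average: μ_n = (τ₀μ₀ + τ_data·x̄)/(τ₀+τ_data), with τ₀=1/σ₀² and τ_data=n/σ².
Here τ₀ = 1/57.5 = 0.017391 and τ_data = 17/59.4 = 0.286195, so τ_n = 0.303586.
Rearranging for μ₀: μ₀ = (μ_n·τ_n − τ_data·x̄)/τ₀ = (0.4676·0.303586 − 0.286195·-0.3) / 0.017391 = 0.227815/0.017391 ≈ 13.1.

μ₀ = 13.1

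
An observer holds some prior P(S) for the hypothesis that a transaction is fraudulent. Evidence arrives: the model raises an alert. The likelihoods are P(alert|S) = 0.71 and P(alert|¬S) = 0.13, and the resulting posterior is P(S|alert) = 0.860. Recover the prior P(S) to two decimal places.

P(S) = 0.53

Bayes' rule in odds form gives O(S|E) = O(S)·[P(E|S)/P(E|¬S)], hence O(S) = O(S|E)/LR.
Posterior odds = 0.860/(1−0.860) = 6.1429. LR = 0.71/0.13 = 5.4615.
Prior odds = 6.1429/5.4615 = 1.1248, so P(S) = 1.1248/(1+1.1248) ≈ 0.53.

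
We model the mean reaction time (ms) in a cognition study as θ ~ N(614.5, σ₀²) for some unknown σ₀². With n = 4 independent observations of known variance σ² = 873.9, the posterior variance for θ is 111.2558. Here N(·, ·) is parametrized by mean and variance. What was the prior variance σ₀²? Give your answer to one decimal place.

σ₀² = 226.7

For the Normal–Normal model with known σ², precisions add: τ_n = τ₀ + n/σ².
So 1/σ₀² = 1/111.2558 − 4/873.9 = 0.008988 − 0.004577 = 0.004411.
Hence σ₀² = 1/0.004411 ≈ 226.7.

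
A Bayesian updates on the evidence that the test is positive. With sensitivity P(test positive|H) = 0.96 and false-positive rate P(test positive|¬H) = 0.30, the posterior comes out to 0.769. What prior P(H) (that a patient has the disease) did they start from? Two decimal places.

Bayes' rule in odds form gives O(H|E) = O(H)·[P(E|H)/P(E|¬H)], hence O(H) = O(H|E)/LR.
Posterior odds = 0.769/(1−0.769) = 3.3290. LR = 0.96/0.30 = 3.2000.
Prior odds = 3.3290/3.2000 = 1.0403, so P(H) = 1.0403/(1+1.0403) ≈ 0.51.

P(H) = 0.51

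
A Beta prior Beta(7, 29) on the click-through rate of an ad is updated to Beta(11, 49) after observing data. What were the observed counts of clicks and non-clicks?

4 clicks and 20 non-clicks

Beta is conjugate to the binomial likelihood: posterior = Beta(α+s, β+f).
Match parameters: s=11−7=4, f=49−29=20.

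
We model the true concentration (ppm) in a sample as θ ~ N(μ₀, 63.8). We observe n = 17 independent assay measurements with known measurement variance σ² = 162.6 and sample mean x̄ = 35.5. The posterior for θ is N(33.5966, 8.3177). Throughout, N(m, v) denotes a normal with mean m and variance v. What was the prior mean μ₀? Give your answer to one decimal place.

μ₀ = 20.9

With known observation variance, the Normal–Normal posterior has precision τ_n = τ₀ + n/σ² and mean μ_n = (τ₀μ₀ + (n/σ²)x̄)/τ_n.
Here τ₀ = 1/63.8 = 0.015674 and τ_data = 17/162.6 = 0.104551, so τ_n = 0.120225.
Rearranging for μ₀: μ₀ = (μ_n·τ_n − τ_data·x̄)/τ₀ = (33.5966·0.120225 − 0.104551·35.5) / 0.015674 = 0.327591/0.015674 ≈ 20.9.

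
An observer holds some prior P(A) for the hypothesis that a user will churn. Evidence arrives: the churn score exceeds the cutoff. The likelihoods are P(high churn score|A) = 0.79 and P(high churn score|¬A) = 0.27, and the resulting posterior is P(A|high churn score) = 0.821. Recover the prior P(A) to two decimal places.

Bayes' rule in odds form gives O(A|E) = O(A)·[P(E|A)/P(E|¬A)], hence O(A) = O(A|E)/LR.
Posterior odds = 0.821/(1−0.821) = 4.5866. LR = 0.79/0.27 = 2.9259.
Prior odds = 4.5866/2.9259 = 1.5676, so P(A) = 1.5676/(1+1.5676) ≈ 0.61.

P(A) = 0.61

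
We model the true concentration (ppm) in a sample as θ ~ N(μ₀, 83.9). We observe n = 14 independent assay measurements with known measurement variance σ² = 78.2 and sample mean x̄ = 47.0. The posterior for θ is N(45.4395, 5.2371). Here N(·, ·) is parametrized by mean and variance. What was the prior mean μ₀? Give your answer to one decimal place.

The posterior mean is a precision-weighted average: μ_n = (τ₀μ₀ + τ_data·x̄)/(τ₀+τ_data), with τ₀=1/σ₀² and τ_data=n/σ².
Here τ₀ = 1/83.9 = 0.011919 and τ_data = 14/78.2 = 0.179028, so τ_n = 0.190947.
Rearranging for μ₀: μ₀ = (μ_n·τ_n − τ_data·x̄)/τ₀ = (45.4395·0.190947 − 0.179028·47.0) / 0.011919 = 0.262220/0.011919 ≈ 22.0.

μ₀ = 22.0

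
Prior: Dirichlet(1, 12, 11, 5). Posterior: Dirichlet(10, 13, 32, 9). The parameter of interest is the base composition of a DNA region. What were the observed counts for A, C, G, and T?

For a Dirichlet(α) prior with multinomial counts c, the posterior is Dirichlet(α + c) componentwise.
Counts are posterior − prior componentwise: 10−1=9, 13−12=1, 32−11=21, 9−5=4.

counts (9, 1, 21, 4)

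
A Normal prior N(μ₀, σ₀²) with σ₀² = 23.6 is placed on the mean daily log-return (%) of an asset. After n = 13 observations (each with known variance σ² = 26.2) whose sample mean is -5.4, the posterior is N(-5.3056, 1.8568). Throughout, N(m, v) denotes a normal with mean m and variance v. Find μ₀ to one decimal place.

The posterior mean is a precision-weighted average: μ_n = (τ₀μ₀ + τ_data·x̄)/(τ₀+τ_data), with τ₀=1/σ₀² and τ_data=n/σ².
Here τ₀ = 1/23.6 = 0.042373 and τ_data = 13/26.2 = 0.496183, so τ_n = 0.538556.
Rearranging for μ₀: μ₀ = (μ_n·τ_n − τ_data·x̄)/τ₀ = (-5.3056·0.538556 − 0.496183·-5.4) / 0.042373 = -0.177975/0.042373 ≈ -4.2.

μ₀ = -4.2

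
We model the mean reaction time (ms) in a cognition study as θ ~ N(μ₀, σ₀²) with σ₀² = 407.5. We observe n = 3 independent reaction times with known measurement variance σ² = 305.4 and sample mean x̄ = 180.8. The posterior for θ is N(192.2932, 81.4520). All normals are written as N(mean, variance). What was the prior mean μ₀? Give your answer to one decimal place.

μ₀ = 238.3

The posterior mean is a precision-weighted average: μ_n = (τ₀μ₀ + τ_data·x̄)/(τ₀+τ_data), with τ₀=1/σ₀² and τ_data=n/σ².
Here τ₀ = 1/407.5 = 0.002454 and τ_data = 3/305.4 = 0.009823, so τ_n = 0.012277.
Rearranging for μ₀: μ₀ = (μ_n·τ_n − τ_data·x̄)/τ₀ = (192.2932·0.012277 − 0.009823·180.8) / 0.002454 = 0.584785/0.002454 ≈ 238.3.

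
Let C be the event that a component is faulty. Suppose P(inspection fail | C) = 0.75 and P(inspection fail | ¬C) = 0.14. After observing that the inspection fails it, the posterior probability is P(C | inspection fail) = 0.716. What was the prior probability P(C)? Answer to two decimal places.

P(C) = 0.32

Bayes' rule in odds form gives O(C|E) = O(C)·[P(E|C)/P(E|¬C)], hence O(C) = O(C|E)/LR.
Posterior odds = 0.716/(1−0.716) = 2.5211. LR = 0.75/0.14 = 5.3571.
Prior odds = 2.5211/5.3571 = 0.4706, so P(C) = 0.4706/(1+0.4706) ≈ 0.32.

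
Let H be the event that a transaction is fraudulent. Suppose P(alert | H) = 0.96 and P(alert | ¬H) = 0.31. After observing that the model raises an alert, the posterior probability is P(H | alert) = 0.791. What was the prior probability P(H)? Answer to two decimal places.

Bayes' rule in odds form gives O(H|E) = O(H)·[P(E|H)/P(E|¬H)], hence O(H) = O(H|E)/LR.
Posterior odds = 0.791/(1−0.791) = 3.7847. LR = 0.96/0.31 = 3.0968.
Prior odds = 3.7847/3.0968 = 1.2221, so P(H) = 1.2221/(1+1.2221) ≈ 0.55.

P(H) = 0.55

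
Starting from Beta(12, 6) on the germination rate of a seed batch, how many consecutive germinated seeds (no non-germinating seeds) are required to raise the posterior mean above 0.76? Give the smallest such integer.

k = 8

After k germinated seeds and 0 non-germinating seeds the posterior is Beta(12+k, 6), with mean (12+k)/(12+6+k).
Set (12+k)/(18+k) > 0.76 and solve: k > (0.76·18 − 12)/(1 − 0.76) = 7.000.
The smallest integer exceeding 7.000 is 8, and checking k=8: (20)/(26) = 0.7692 > 0.76.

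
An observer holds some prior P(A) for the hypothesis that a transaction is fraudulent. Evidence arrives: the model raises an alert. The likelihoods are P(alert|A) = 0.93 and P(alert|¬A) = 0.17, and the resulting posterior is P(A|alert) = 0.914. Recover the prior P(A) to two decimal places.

In odds form, posterior odds = prior odds × likelihood ratio, so prior odds = posterior odds ÷ LR.
Posterior odds = 0.914/(1−0.914) = 10.6279. LR = 0.93/0.17 = 5.4706.
Prior odds = 10.6279/5.4706 = 1.9427, so P(A) = 1.9427/(1+1.9427) ≈ 0.66.

P(A) = 0.66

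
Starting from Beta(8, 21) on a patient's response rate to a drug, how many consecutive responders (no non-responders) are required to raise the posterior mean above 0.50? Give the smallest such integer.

k = 14

After k responders and 0 non-responders the posterior is Beta(8+k, 21), with mean (8+k)/(8+21+k).
Set (8+k)/(29+k) > 0.50 and solve: k > (0.50·29 − 8)/(1 − 0.50) = 13.000.
The smallest integer exceeding 13.000 is 14.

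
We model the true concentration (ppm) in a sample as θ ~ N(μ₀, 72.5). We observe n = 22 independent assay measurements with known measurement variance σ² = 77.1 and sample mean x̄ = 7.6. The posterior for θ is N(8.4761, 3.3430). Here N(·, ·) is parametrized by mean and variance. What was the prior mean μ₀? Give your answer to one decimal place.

μ₀ = 26.6

The posterior mean is a precision-weighted average: μ_n = (τ₀μ₀ + τ_data·x̄)/(τ₀+τ_data), with τ₀=1/σ₀² and τ_data=n/σ².
Here τ₀ = 1/72.5 = 0.013793 and τ_data = 22/77.1 = 0.285344, so τ_n = 0.299137.
Rearranging for μ₀: μ₀ = (μ_n·τ_n − τ_data·x̄)/τ₀ = (8.4761·0.299137 − 0.285344·7.6) / 0.013793 = 0.366901/0.013793 ≈ 26.6.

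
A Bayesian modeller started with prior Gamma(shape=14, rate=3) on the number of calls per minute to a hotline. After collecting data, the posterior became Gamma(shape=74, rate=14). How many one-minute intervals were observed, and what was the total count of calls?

n = 11 one-minute intervals with total 60 calls

A Gamma(α, β) prior (rate parametrization) on a Poisson rate with n observations summing to S gives posterior Gamma(α+S, β+n).
Matching: Σxᵢ = 74 − 14 = 60 and n = 14 − 3 = 11.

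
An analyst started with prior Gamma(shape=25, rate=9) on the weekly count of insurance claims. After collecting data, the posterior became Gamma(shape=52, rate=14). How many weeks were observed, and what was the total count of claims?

A Gamma(α, β) prior (rate parametrization) on a Poisson rate with n observations summing to S gives posterior Gamma(α+S, β+n).
Matching: Σxᵢ = 52 − 25 = 27 and n = 14 − 9 = 5.

n = 5 weeks with total 27 claims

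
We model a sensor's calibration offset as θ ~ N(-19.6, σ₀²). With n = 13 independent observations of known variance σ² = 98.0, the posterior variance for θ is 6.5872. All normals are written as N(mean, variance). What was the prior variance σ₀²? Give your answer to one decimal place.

For the Normal–Normal model with known σ², precisions add: τ_n = τ₀ + n/σ².
So 1/σ₀² = 1/6.5872 − 13/98.0 = 0.151810 − 0.132653 = 0.019157.
Hence σ₀² = 1/0.019157 ≈ 52.2.

σ₀² = 52.2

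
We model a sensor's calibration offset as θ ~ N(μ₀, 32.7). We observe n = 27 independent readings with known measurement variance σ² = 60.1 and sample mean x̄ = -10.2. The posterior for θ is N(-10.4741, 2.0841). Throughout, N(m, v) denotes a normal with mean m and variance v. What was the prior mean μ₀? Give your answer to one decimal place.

With known observation variance, the Normal–Normal posterior has precision τ_n = τ₀ + n/σ² and mean μ_n = (τ₀μ₀ + (n/σ²)x̄)/τ_n.
Here τ₀ = 1/32.7 = 0.030581 and τ_data = 27/60.1 = 0.449251, so τ_n = 0.479832.
Rearranging for μ₀: μ₀ = (μ_n·τ_n − τ_data·x̄)/τ₀ = (-10.4741·0.479832 − 0.449251·-10.2) / 0.030581 = -0.443448/0.030581 ≈ -14.5.

μ₀ = -14.5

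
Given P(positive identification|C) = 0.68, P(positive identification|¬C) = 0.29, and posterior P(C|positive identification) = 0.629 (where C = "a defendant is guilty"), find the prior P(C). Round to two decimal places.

In odds form, posterior odds = prior odds × likelihood ratio, so prior odds = posterior odds ÷ LR.
Posterior odds = 0.629/(1−0.629) = 1.6954. LR = 0.68/0.29 = 2.3448.
Prior odds = 1.6954/2.3448 = 0.7230, so P(C) = 0.7230/(1+0.7230) ≈ 0.42.

P(C) = 0.42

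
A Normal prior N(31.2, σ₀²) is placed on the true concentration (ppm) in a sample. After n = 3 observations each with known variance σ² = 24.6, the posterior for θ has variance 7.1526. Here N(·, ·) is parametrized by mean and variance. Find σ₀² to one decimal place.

For the Normal–Normal model with known σ², precisions add: τ_n = τ₀ + n/σ².
So 1/σ₀² = 1/7.1526 − 3/24.6 = 0.139809 − 0.121951 = 0.017858.
Hence σ₀² = 1/0.017858 ≈ 56.0.

σ₀² = 56.0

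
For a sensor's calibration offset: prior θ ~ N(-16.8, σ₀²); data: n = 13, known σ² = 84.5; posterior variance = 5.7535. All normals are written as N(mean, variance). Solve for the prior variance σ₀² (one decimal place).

σ₀² = 50.1

Posterior precision equals prior precision plus data precision: 1/σ_n² = 1/σ₀² + n/σ².
So 1/σ₀² = 1/5.7535 − 13/84.5 = 0.173807 − 0.153846 = 0.019961.
Hence σ₀² = 1/0.019961 ≈ 50.1.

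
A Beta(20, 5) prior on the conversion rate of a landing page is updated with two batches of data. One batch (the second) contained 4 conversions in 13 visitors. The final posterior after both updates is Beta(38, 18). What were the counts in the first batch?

Because Beta–binomial updating is additive in the counts, the combined data contributed (α_post−α_prior, β_post−β_prior) successes and failures.
Total across both batches: 38−20=18 conversions, 18−5=13 bounces.
Subtract the second batch: 18−4=14 conversions and 13−9=4 bounces.

14 conversions and 4 bounces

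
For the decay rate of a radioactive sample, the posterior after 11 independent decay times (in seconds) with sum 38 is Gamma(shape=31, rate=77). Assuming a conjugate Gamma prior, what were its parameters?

For an exponential likelihood with a Gamma(α, β) prior on the rate, n observations with total T give posterior Gamma(α+n, β+T).
So α = 31 − 11 = 20 and β = 77 − 38 = 39.

Gamma(shape=20, rate=39)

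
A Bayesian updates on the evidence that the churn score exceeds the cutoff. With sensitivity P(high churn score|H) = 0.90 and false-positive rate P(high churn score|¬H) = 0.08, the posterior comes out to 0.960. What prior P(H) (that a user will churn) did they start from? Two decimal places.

P(H) = 0.68

Bayes' rule in odds form gives O(H|E) = O(H)·[P(E|H)/P(E|¬H)], hence O(H) = O(H|E)/LR.
Posterior odds = 0.960/(1−0.960) = 24.0000. LR = 0.90/0.08 = 11.2500.
Prior odds = 24.0000/11.2500 = 2.1333, so P(H) = 2.1333/(1+2.1333) ≈ 0.68.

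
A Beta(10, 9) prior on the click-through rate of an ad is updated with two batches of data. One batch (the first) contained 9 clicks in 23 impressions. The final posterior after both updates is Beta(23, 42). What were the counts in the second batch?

4 clicks and 19 non-clicks

Sequential conjugate updates are equivalent to a single update on the pooled data, so total successes = posterior α − prior α and total failures = posterior β − prior β.
Total across both batches: 23−10=13 clicks, 42−9=33 non-clicks.
Subtract the first batch: 13−9=4 clicks and 33−14=19 non-clicks.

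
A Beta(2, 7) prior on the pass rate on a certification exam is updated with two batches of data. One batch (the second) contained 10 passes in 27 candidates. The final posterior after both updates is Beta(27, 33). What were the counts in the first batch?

Sequential conjugate updates are equivalent to a single update on the pooled data, so total successes = posterior α − prior α and total failures = posterior β − prior β.
Total across both batches: 27−2=25 passes, 33−7=26 failures.
Subtract the second batch: 25−10=15 passes and 26−17=9 failures.

15 passes and 9 failures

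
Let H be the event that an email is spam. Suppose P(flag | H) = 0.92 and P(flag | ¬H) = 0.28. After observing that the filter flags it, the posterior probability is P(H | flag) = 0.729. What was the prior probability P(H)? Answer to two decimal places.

In odds form, posterior odds = prior odds × likelihood ratio, so prior odds = posterior odds ÷ LR.
Posterior odds = 0.729/(1−0.729) = 2.6900. LR = 0.92/0.28 = 3.2857.
Prior odds = 2.6900/3.2857 = 0.8187, so P(H) = 0.8187/(1+0.8187) ≈ 0.45.

P(H) = 0.45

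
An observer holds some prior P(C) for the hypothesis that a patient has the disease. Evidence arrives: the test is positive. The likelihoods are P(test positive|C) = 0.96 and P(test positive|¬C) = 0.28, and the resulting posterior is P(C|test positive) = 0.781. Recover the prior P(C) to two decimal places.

In odds form, posterior odds = prior odds × likelihood ratio, so prior odds = posterior odds ÷ LR.
Posterior odds = 0.781/(1−0.781) = 3.5662. LR = 0.96/0.28 = 3.4286.
Prior odds = 3.5662/3.4286 = 1.0401, so P(C) = 1.0401/(1+1.0401) ≈ 0.51.

P(C) = 0.51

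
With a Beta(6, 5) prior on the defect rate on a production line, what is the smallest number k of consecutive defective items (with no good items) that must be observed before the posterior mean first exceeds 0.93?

After k defective items and 0 good items the posterior is Beta(6+k, 5), with mean (6+k)/(6+5+k).
Set (6+k)/(11+k) > 0.93 and solve: k > (0.93·11 − 6)/(1 − 0.93) = 60.429.
The smallest integer exceeding 60.429 is 61, and checking k=61: (67)/(72) = 0.9306 > 0.93.

k = 61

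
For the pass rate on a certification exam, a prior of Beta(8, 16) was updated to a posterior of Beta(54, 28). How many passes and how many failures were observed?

Under Beta–binomial conjugacy the posterior parameters are (a+s, b+f).
So s = 54 − 8 = 46 and f = 28 − 16 = 12.

46 passes and 12 failures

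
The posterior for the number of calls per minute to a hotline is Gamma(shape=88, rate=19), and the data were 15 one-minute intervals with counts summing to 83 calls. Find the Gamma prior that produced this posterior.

Gamma(shape=5, rate=4)

Gamma–Poisson conjugacy: posterior shape = α + Σxᵢ, posterior rate = β + n.
So α = 88 − 83 = 5 and β = 19 − 15 = 4.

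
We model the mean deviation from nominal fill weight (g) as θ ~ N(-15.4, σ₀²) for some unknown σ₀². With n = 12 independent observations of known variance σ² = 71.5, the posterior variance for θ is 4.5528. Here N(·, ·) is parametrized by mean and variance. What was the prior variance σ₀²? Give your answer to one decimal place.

For the Normal–Normal model with known σ², precisions add: τ_n = τ₀ + n/σ².
So 1/σ₀² = 1/4.5528 − 12/71.5 = 0.219645 − 0.167832 = 0.051813.
Hence σ₀² = 1/0.051813 ≈ 19.3.

σ₀² = 19.3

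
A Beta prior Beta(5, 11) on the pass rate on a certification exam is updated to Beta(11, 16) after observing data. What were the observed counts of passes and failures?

6 passes and 5 failures

Beta is conjugate to the binomial likelihood: posterior = Beta(a+s, b+f).
Match parameters: s=11−5=6, f=16−11=5.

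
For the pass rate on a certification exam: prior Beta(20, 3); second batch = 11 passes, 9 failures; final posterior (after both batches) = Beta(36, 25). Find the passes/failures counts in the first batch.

Because Beta–binomial updating is additive in the counts, the combined data contributed (α_post−α_prior, β_post−β_prior) successes and failures.
Total across both batches: 36−20=16 passes, 25−3=22 failures.
Subtract the second batch: 16−11=5 passes and 22−9=13 failures.

5 passes and 13 failures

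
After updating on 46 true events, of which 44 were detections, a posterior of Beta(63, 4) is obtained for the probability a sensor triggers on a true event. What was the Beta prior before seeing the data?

Beta(19, 2)

Under Beta–binomial conjugacy the posterior parameters are (a+s, b+f).
Subtract the data counts: 63−44=19, 4−2=2.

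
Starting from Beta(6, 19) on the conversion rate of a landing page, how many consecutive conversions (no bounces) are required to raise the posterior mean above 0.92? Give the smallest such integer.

After k conversions and 0 bounces the posterior is Beta(6+k, 19), with mean (6+k)/(6+19+k).
Set (6+k)/(25+k) > 0.92 and solve: k > (0.92·25 − 6)/(1 − 0.92) = 212.500.
The smallest integer exceeding 212.500 is 213, and checking k=213: (219)/(238) = 0.9202 > 0.92.

k = 213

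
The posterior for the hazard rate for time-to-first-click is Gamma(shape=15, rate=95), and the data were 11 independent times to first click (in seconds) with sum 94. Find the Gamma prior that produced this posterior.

For an exponential likelihood with a Gamma(α, β) prior on the rate, n observations with total T give posterior Gamma(α+n, β+T).
So α = 15 − 11 = 4 and β = 95 − 94 = 1.

Gamma(shape=4, rate=1)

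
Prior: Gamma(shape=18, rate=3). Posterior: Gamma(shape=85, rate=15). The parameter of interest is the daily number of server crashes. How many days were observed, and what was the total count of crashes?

A Gamma(α, β) prior (rate parametrization) on a Poisson rate with n observations summing to S gives posterior Gamma(α+S, β+n).
Matching: Σxᵢ = 85 − 18 = 67 and n = 15 − 3 = 12.

n = 12 days with total 67 crashes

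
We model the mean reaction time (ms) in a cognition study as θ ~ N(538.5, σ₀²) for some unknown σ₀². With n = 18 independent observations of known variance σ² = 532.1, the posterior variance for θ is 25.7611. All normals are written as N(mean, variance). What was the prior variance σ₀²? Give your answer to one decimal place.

σ₀² = 200.4

For the Normal–Normal model with known σ², precisions add: τ_n = τ₀ + n/σ².
So 1/σ₀² = 1/25.7611 − 18/532.1 = 0.038818 − 0.033828 = 0.004990.
Hence σ₀² = 1/0.004990 ≈ 200.4.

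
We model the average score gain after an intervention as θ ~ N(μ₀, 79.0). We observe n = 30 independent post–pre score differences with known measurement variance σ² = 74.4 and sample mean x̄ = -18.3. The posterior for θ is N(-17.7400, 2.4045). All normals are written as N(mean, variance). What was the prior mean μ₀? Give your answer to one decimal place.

The posterior mean is a precision-weighted average: μ_n = (τ₀μ₀ + τ_data·x̄)/(τ₀+τ_data), with τ₀=1/σ₀² and τ_data=n/σ².
Here τ₀ = 1/79.0 = 0.012658 and τ_data = 30/74.4 = 0.403226, so τ_n = 0.415884.
Rearranging for μ₀: μ₀ = (μ_n·τ_n − τ_data·x̄)/τ₀ = (-17.7400·0.415884 − 0.403226·-18.3) / 0.012658 = 0.001254/0.012658 ≈ 0.1.

μ₀ = 0.1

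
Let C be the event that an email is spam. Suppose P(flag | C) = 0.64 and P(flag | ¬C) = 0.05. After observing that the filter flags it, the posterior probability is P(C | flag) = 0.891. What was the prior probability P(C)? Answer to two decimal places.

P(C) = 0.39

In odds form, posterior odds = prior odds × likelihood ratio, so prior odds = posterior odds ÷ LR.
Posterior odds = 0.891/(1−0.891) = 8.1743. LR = 0.64/0.05 = 12.8000.
Prior odds = 8.1743/12.8000 = 0.6386, so P(C) = 0.6386/(1+0.6386) ≈ 0.39.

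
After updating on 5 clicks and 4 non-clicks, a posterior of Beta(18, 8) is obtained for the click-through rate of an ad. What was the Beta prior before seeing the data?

Beta is conjugate to the binomial likelihood: posterior = Beta(a+s, b+f).
Subtract the data counts: 18−5=13, 8−4=4.

Beta(13, 4)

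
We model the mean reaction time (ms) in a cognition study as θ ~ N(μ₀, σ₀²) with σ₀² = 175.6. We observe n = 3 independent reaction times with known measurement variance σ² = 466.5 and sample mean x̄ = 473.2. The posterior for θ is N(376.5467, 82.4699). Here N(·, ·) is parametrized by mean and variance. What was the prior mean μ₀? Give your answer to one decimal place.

μ₀ = 267.4

With known observation variance, the Normal–Normal posterior has precision τ_n = τ₀ + n/σ² and mean μ_n = (τ₀μ₀ + (n/σ²)x̄)/τ_n.
Here τ₀ = 1/175.6 = 0.005695 and τ_data = 3/466.5 = 0.006431, so τ_n = 0.012126.
Rearranging for μ₀: μ₀ = (μ_n·τ_n − τ_data·x̄)/τ₀ = (376.5467·0.012126 − 0.006431·473.2) / 0.005695 = 1.522856/0.005695 ≈ 267.4.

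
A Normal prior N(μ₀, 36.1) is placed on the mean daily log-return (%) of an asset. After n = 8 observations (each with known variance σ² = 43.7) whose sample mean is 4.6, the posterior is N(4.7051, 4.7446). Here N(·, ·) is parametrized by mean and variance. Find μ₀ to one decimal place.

With known observation variance, the Normal–Normal posterior has precision τ_n = τ₀ + n/σ² and mean μ_n = (τ₀μ₀ + (n/σ²)x̄)/τ_n.
Here τ₀ = 1/36.1 = 0.027701 and τ_data = 8/43.7 = 0.183066, so τ_n = 0.210767.
Rearranging for μ₀: μ₀ = (μ_n·τ_n − τ_data·x̄)/τ₀ = (4.7051·0.210767 − 0.183066·4.6) / 0.027701 = 0.149576/0.027701 ≈ 5.4.

μ₀ = 5.4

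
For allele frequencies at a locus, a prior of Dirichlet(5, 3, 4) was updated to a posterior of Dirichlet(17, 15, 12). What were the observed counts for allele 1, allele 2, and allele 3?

For a Dirichlet(α) prior with multinomial counts c, the posterior is Dirichlet(α + c) componentwise.
Counts are posterior − prior componentwise: 17−5=12, 15−3=12, 12−4=8.

counts (12, 12, 8)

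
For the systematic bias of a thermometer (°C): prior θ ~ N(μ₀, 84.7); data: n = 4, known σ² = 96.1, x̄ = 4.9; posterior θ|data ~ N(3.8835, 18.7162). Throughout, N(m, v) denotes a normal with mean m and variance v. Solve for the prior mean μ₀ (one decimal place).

With known observation variance, the Normal–Normal posterior has precision τ_n = τ₀ + n/σ² and mean μ_n = (τ₀μ₀ + (n/σ²)x̄)/τ_n.
Here τ₀ = 1/84.7 = 0.011806 and τ_data = 4/96.1 = 0.041623, so τ_n = 0.053429.
Rearranging for μ₀: μ₀ = (μ_n·τ_n − τ_data·x̄)/τ₀ = (3.8835·0.053429 − 0.041623·4.9) / 0.011806 = 0.003539/0.011806 ≈ 0.3.

μ₀ = 0.3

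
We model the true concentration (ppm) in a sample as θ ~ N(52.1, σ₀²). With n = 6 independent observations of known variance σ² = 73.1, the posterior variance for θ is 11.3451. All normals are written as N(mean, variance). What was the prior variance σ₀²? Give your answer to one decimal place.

σ₀² = 164.9

For the Normal–Normal model with known σ², precisions add: τ_n = τ₀ + n/σ².
So 1/σ₀² = 1/11.3451 − 6/73.1 = 0.088144 − 0.082079 = 0.006065.
Hence σ₀² = 1/0.006065 ≈ 164.9.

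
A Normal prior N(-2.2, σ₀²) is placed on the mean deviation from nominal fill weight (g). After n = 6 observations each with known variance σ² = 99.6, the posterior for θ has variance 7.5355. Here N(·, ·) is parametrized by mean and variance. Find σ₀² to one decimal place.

Posterior precision equals prior precision plus data precision: 1/σ_n² = 1/σ₀² + n/σ².
So 1/σ₀² = 1/7.5355 − 6/99.6 = 0.132705 − 0.060241 = 0.072464.
Hence σ₀² = 1/0.072464 ≈ 13.8.

σ₀² = 13.8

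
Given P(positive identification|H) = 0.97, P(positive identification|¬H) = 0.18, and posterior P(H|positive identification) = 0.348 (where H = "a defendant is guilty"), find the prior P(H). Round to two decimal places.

Bayes' rule in odds form gives O(H|E) = O(H)·[P(E|H)/P(E|¬H)], hence O(H) = O(H|E)/LR.
Posterior odds = 0.348/(1−0.348) = 0.5337. LR = 0.97/0.18 = 5.3889.
Prior odds = 0.5337/5.3889 = 0.0990, so P(H) = 0.0990/(1+0.0990) ≈ 0.09.

P(H) = 0.09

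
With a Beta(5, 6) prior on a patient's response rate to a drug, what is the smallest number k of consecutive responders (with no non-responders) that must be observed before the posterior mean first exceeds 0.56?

k = 3

After k responders and 0 non-responders the posterior is Beta(5+k, 6), with mean (5+k)/(5+6+k).
Set (5+k)/(11+k) > 0.56 and solve: k > (0.56·11 − 5)/(1 − 0.56) = 2.636.
The smallest integer exceeding 2.636 is 3, and checking k=3: (8)/(14) = 0.5714 > 0.56.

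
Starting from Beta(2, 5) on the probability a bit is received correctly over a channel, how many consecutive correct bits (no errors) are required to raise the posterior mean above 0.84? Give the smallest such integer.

After k correct bits and 0 errors the posterior is Beta(2+k, 5), with mean (2+k)/(2+5+k).
Set (2+k)/(7+k) > 0.84 and solve: k > (0.84·7 − 2)/(1 − 0.84) = 24.250.
The smallest integer exceeding 24.250 is 25.

k = 25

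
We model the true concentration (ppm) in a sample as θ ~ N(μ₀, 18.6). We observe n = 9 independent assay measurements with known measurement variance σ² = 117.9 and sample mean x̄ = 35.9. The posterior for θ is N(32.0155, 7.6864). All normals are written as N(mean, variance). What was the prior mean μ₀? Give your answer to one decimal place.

The posterior mean is a precision-weighted average: μ_n = (τ₀μ₀ + τ_data·x̄)/(τ₀+τ_data), with τ₀=1/σ₀² and τ_data=n/σ².
Here τ₀ = 1/18.6 = 0.053763 and τ_data = 9/117.9 = 0.076336, so τ_n = 0.130099.
Rearranging for μ₀: μ₀ = (μ_n·τ_n − τ_data·x̄)/τ₀ = (32.0155·0.130099 − 0.076336·35.9) / 0.053763 = 1.424722/0.053763 ≈ 26.5.

μ₀ = 26.5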